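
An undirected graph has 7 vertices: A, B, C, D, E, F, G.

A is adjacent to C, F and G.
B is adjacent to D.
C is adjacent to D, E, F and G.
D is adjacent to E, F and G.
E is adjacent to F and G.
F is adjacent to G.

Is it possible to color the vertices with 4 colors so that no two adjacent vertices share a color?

C, D, E, F, G are mutually adjacent (a clique of size 5), so at least 5 colors are needed.
So 4 colors are not enough.

No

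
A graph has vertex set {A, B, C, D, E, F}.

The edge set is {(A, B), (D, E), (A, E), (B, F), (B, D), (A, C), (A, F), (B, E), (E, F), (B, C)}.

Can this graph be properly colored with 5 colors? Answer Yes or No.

The chromatic number is 4. A, B, E, F are pairwise adjacent (a clique of size 4), so at least 4 colors are needed.
A valid assignment using 4 colors: A=blue, B=red, C=green, D=blue, E=green, F=yellow.
Since 5 ≥ 4, a proper 5-coloring certainly exists.

Yes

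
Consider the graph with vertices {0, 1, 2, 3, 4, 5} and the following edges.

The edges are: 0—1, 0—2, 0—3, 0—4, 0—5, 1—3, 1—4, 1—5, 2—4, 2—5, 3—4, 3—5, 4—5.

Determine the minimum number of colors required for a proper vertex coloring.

5

0, 1, 3, 4, 5 are pairwise adjacent (a clique of size 5), so at least 5 colors are needed.
5 colors suffice: color red → {0}; color blue → {5}; color green → {4}; color yellow → {2, 3}; color purple → {1}. Each edge has distinct colors on its endpoints.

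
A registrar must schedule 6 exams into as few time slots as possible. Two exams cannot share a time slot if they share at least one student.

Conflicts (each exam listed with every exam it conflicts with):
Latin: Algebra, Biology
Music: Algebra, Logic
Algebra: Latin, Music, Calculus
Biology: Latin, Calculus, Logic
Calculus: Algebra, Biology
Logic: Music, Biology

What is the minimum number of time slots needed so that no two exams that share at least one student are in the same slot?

3

The cycle Algebra-Music-Logic-Biology-Latin-Algebra has odd length 5, so it cannot be 2-colored; at least 3 time slots are needed.
3 time slots suffice: time slot 1 → {Algebra, Biology}; time slot 2 → {Latin, Calculus, Logic}; time slot 3 → {Music}. Every pair that conflicts lands in different time slots.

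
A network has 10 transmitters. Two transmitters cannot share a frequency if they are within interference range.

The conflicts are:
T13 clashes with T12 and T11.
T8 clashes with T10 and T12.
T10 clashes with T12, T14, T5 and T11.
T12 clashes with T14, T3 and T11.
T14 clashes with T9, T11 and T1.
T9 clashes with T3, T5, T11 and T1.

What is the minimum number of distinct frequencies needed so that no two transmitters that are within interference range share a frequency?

T10, T12, T14, T11 are mutually in conflict, so at least 4 frequencies are needed.
4 frequencies suffice: T13=3, T8=2, T10=4, T12=1, T14=3, T9=1, T3=2, T5=2, T11=2, T1=2. No two conflicting transmitters share a frequency.

4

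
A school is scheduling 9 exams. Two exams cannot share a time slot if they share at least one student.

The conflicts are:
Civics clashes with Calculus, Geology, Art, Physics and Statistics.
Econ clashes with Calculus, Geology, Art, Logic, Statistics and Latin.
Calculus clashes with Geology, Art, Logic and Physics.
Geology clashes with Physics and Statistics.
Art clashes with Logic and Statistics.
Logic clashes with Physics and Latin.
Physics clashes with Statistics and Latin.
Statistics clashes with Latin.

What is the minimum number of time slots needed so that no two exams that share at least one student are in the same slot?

4

Econ, Calculus, Art, Logic all conflict with each other, so at least 4 time slots are needed.
4 time slots suffice: time slot 1 → {Calculus, Statistics}; time slot 2 → {Econ, Physics}; time slot 3 → {Geology, Art, Latin}; time slot 4 → {Civics, Logic}. Each listed conflict is separated.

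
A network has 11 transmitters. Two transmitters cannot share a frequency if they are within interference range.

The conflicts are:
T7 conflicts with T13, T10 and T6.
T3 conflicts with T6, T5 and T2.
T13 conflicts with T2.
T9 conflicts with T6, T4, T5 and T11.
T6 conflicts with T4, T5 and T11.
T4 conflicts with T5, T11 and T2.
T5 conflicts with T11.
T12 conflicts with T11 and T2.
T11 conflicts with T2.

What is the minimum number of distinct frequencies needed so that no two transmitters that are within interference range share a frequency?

5

T9, T6, T4, T5, T11 pairwise conflict, so at least 5 frequencies are needed.
5 frequencies suffice: T7=2, T3=2, T13=3, T9=5, T10=1, T6=1, T4=4, T5=3, T12=3, T11=2, T2=1. No two conflicting transmitters share a frequency.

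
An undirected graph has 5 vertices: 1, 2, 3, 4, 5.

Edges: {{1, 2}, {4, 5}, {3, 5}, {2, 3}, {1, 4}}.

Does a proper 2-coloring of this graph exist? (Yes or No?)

No

The cycle 1-2-3-5-4-1 has odd length 5, so it cannot be 2-colored; at least 3 colors are needed.
So 2 colors are not enough.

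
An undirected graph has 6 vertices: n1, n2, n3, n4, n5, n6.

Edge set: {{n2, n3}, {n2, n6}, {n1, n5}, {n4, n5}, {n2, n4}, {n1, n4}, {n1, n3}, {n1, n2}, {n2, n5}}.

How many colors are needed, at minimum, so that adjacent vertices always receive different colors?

n1, n2, n4, n5 are pairwise adjacent (a clique of size 4), so at least 4 colors are needed.
One proper 4-coloring: n1=2, n2=1, n3=3, n4=3, n5=4, n6=2. No two adjacent vertices share a color.

4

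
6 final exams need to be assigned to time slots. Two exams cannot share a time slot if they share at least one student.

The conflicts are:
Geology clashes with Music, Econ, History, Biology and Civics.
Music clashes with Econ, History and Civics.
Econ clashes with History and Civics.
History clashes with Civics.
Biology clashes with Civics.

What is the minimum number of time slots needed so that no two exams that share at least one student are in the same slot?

5

Geology, Music, Econ, History, Civics all conflict with each other, so at least 5 time slots are needed.
A valid assignment using 5 time slots: Geology=2, Music=3, Econ=4, History=5, Biology=3, Civics=1. Each listed conflict is separated.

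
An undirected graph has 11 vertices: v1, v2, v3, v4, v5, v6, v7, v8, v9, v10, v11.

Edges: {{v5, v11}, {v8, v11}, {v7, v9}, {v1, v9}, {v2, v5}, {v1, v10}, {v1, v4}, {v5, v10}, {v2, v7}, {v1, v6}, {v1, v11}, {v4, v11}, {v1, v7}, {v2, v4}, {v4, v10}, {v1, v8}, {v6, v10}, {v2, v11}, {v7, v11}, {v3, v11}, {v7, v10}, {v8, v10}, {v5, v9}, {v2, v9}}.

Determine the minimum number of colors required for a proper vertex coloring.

3

v2, v7, v9 are pairwise adjacent, so at least 3 colors are needed.
3 colors suffice: v1=2, v2=2, v3=2, v4=3, v5=3, v6=3, v7=3, v8=3, v9=1, v10=1, v11=1. Each edge has distinct colors on its endpoints.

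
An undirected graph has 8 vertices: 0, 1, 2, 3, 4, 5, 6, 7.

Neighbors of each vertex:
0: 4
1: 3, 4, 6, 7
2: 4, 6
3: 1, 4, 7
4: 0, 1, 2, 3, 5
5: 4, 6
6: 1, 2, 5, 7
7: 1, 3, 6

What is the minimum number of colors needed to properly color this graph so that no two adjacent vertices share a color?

1, 3, 4 are mutually adjacent, so at least 3 colors are needed.
A valid assignment using 3 colors: 0=b, 1=c, 2=c, 3=b, 4=a, 5=c, 6=b, 7=a. Every edge joins two different colors.

3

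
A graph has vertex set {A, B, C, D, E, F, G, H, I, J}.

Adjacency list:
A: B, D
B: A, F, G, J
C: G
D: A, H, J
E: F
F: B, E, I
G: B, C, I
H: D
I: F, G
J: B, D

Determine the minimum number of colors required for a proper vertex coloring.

C and G are adjacent, so at least 2 colors are needed.
A valid assignment using 2 colors: A=blue, B=red, C=red, D=red, E=red, F=blue, G=blue, H=blue, I=red, J=blue. Every edge joins two different colors.

2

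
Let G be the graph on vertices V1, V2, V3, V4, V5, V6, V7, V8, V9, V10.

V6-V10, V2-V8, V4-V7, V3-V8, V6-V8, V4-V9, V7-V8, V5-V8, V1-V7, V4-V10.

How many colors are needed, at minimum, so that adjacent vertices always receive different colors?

The cycle V7-V4-V10-V6-V8-V7 has odd length 5, so it cannot be 2-colored; at least 3 colors are needed.
3 colors suffice: color 1 → {V1, V4, V8}; color 2 → {V2, V3, V5, V7, V9, V10}; color 3 → {V6}. No two adjacent vertices share a color.

3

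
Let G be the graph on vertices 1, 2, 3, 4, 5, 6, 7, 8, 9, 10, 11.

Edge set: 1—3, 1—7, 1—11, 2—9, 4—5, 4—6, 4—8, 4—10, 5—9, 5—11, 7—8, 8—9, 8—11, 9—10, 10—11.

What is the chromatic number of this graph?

4 and 6 are adjacent, so at least 2 colors are needed.
2 colors suffice: color a → {3, 4, 7, 9, 11}; color b → {1, 2, 5, 6, 8, 10}. Every edge joins two different colors.

2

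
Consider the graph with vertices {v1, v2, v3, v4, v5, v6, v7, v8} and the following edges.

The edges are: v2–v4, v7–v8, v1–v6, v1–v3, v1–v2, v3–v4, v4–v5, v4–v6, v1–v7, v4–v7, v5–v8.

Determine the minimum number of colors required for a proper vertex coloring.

2

v2 and v4 are adjacent, so at least 2 colors are needed.
A valid assignment using 2 colors: v1=1, v2=2, v3=2, v4=1, v5=2, v6=2, v7=2, v8=1. Each edge has distinct colors on its endpoints.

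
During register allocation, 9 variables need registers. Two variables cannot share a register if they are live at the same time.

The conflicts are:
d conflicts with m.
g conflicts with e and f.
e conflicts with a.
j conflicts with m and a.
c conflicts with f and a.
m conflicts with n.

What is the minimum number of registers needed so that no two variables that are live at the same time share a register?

3

The cycle g-e-a-c-f-g has odd length 5, so it cannot be 2-colored; at least 3 registers are needed.
3 registers suffice: d=2, g=2, e=3, j=2, c=2, m=1, f=1, a=1, n=2. Each listed conflict is separated.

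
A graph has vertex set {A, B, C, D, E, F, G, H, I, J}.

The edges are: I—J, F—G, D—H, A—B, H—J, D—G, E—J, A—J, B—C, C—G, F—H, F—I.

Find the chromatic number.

3

The cycle A-J-H-F-G-C-B-A has odd length 7, so it cannot be 2-colored; at least 3 colors are needed.
3 colors suffice: color red → {B, D, F, J}; color blue → {A, E, G, H, I}; color green → {C}. Each edge has distinct colors on its endpoints.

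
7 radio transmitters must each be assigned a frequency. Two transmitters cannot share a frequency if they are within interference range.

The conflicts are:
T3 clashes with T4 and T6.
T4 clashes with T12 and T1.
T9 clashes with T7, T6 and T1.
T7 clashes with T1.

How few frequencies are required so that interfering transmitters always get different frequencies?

3

T9, T7, T1 pairwise conflict, so at least 3 frequencies are needed.
A valid assignment using 3 frequencies: T3=3, T4=1, T9=1, T7=3, T12=2, T6=2, T1=2. Each listed conflict is separated.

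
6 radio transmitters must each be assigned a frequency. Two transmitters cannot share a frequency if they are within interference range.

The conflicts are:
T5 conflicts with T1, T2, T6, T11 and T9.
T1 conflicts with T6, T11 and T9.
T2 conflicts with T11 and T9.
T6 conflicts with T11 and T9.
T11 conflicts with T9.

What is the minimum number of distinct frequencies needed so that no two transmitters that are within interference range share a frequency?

T5, T1, T6, T11, T9 pairwise conflict, so at least 5 frequencies are needed.
A valid assignment using 5 frequencies: T5=2, T1=5, T2=4, T6=4, T11=3, T9=1. Every pair that conflicts lands in different frequencies.

5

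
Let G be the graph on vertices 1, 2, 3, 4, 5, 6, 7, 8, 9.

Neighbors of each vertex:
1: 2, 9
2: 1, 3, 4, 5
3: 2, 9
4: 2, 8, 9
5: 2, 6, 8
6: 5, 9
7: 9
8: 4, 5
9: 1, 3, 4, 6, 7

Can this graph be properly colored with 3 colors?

Yes

The chromatic number is 3. The cycle 9-4-2-5-6-9 has odd length 5, so it cannot be 2-colored; at least 3 colors are needed.
One proper 3-coloring: 1=blue, 2=red, 3=blue, 4=blue, 5=blue, 6=green, 7=blue, 8=red, 9=red.
That is already a proper 3-coloring.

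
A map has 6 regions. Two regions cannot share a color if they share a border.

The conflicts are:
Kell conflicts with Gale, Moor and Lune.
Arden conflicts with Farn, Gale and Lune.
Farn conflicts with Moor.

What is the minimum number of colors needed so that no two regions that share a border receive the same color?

The cycle Kell-Moor-Farn-Arden-Lune-Kell has odd length 5, so it cannot be 2-colored; at least 3 colors are needed.
3 colors suffice: color 1 → {Kell, Arden}; color 2 → {Farn, Gale, Lune}; color 3 → {Moor}. No two conflicting regions share a color.

3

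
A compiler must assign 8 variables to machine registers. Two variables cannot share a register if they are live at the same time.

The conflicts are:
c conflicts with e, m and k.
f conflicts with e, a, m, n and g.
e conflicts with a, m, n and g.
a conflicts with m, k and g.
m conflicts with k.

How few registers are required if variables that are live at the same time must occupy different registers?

4

f, e, a, g all conflict with each other, so at least 4 registers are needed.
Using 4 registers: c=2, f=2, e=1, a=4, m=3, k=1, n=3, g=3. No two conflicting variables share a register.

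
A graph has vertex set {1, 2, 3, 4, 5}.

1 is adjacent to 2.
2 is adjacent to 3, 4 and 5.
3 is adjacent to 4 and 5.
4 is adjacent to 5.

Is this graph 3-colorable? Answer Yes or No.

No

2, 3, 4, 5 are mutually adjacent (a clique of size 4), so at least 4 colors are needed.
So 3 colors are not enough.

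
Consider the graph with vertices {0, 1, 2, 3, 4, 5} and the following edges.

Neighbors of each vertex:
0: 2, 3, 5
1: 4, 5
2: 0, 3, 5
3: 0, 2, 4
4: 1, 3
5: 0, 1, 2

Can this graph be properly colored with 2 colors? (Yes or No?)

0, 2, 3 are mutually adjacent, so at least 3 colors are needed.
So 2 colors are not enough.

No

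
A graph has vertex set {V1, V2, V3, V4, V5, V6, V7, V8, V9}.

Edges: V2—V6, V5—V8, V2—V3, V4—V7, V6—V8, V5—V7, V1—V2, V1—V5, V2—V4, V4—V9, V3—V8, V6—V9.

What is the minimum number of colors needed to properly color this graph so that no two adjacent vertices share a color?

3

The cycle V1-V2-V6-V8-V5-V1 has odd length 5, so it cannot be 2-colored; at least 3 colors are needed.
3 colors suffice: color 1 → {V2, V7, V8, V9}; color 2 → {V3, V4, V5, V6}; color 3 → {V1}. No two adjacent vertices share a color.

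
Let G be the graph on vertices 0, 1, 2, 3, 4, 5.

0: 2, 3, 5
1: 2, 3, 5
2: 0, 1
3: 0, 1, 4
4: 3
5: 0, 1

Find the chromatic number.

2

1 and 3 are adjacent, so at least 2 colors are needed.
2 colors suffice: color a → {2, 3, 5}; color b → {0, 1, 4}. No two adjacent vertices share a color.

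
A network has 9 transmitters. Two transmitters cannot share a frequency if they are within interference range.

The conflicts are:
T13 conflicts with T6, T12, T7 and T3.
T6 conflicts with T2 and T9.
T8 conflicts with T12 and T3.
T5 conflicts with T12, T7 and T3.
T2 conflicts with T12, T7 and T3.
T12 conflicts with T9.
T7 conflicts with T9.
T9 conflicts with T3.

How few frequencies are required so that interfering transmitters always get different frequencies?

2

T8 and T12 conflict, so at least 2 frequencies are needed.
A valid assignment using 2 frequencies: T13=2, T6=1, T8=2, T5=2, T2=2, T12=1, T7=1, T9=2, T3=1. Each listed conflict is separated.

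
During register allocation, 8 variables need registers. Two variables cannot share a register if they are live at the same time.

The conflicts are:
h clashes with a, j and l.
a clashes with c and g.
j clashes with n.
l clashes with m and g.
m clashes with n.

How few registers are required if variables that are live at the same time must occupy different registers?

3

The cycle j-h-l-m-n-j has odd length 5, so it cannot be 2-colored; at least 3 registers are needed.
3 registers suffice: register 1 → {a, j, l}; register 2 → {h, c, m, g}; register 3 → {n}. Every pair that conflicts lands in different registers.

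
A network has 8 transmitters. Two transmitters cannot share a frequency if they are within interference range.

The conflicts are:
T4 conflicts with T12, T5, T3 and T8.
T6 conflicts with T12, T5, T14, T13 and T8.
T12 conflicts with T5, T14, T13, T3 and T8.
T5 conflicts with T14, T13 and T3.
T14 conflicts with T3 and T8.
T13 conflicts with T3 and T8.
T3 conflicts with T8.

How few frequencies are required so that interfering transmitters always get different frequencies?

4

T12, T5, T13, T3 are mutually in conflict, so at least 4 frequencies are needed.
A valid assignment using 4 frequencies: T4=4, T6=2, T12=1, T5=3, T14=4, T13=4, T3=2, T8=3. Each listed conflict is separated.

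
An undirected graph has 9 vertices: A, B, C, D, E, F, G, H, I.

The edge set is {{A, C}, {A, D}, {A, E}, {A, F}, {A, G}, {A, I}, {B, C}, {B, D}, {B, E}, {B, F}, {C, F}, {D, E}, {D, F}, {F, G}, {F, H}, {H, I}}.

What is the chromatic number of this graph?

A, C, F are mutually adjacent, so at least 3 colors are needed.
3 colors suffice: color 1 → {A, B, H}; color 2 → {E, F, I}; color 3 → {C, D, G}. No two adjacent vertices share a color.

3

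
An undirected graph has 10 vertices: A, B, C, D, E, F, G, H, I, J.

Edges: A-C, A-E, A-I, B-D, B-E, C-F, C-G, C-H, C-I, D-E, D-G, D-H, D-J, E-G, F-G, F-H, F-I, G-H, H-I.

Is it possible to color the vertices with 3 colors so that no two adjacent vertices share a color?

No

C, F, H, I are pairwise adjacent (a clique of size 4), so at least 4 colors are needed.
So 3 colors are not enough.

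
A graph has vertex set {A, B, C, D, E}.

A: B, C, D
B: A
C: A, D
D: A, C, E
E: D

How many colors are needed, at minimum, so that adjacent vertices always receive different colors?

A, C, D form a triangle, so at least 3 colors are needed.
3 colors suffice: A=2, B=1, C=3, D=1, E=2. No two adjacent vertices share a color.

3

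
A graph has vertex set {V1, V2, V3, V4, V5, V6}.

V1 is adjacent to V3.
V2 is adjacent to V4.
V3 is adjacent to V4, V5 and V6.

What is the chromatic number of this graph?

2

V3 and V5 are adjacent, so at least 2 colors are needed.
One proper 2-coloring: V1=2, V2=1, V3=1, V4=2, V5=2, V6=2. Each edge has distinct colors on its endpoints.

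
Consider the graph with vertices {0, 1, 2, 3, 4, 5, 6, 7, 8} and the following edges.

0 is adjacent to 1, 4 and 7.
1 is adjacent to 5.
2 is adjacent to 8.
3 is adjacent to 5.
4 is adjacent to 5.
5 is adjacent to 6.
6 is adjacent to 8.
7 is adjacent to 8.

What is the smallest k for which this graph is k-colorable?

2

0 and 4 are adjacent, so at least 2 colors are needed.
One proper 2-coloring: 0=red, 1=blue, 2=blue, 3=blue, 4=blue, 5=red, 6=blue, 7=blue, 8=red. Every edge joins two different colors.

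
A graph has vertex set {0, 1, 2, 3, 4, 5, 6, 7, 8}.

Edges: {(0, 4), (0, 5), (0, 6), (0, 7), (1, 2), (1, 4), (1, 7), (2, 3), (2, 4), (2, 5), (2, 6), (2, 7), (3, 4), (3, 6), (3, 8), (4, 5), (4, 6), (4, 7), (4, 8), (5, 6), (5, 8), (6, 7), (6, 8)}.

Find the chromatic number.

4

3, 4, 6, 8 are pairwise adjacent (a clique of size 4), so at least 4 colors are needed.
4 colors suffice: color red → {4}; color blue → {1, 6}; color green → {0, 2, 8}; color yellow → {3, 5, 7}. No two adjacent vertices share a color.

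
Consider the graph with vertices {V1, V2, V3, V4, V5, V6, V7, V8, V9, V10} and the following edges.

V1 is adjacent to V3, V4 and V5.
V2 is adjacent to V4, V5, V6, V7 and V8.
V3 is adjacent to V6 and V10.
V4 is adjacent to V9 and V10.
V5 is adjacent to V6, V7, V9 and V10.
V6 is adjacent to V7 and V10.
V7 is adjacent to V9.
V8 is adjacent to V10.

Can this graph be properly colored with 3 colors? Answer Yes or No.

No

V2, V5, V6, V7 are mutually adjacent (a clique of size 4), so at least 4 colors are needed.
So 3 colors are not enough.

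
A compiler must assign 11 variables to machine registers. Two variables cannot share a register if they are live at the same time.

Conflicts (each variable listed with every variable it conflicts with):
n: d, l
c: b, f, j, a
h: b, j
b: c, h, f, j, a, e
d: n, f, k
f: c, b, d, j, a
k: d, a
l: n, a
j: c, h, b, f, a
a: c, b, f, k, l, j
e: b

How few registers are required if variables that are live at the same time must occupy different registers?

c, b, f, j, a all conflict with each other, so at least 5 registers are needed.
5 registers suffice: register 1 → {b, d, l}; register 2 → {n, h, a, e}; register 3 → {f, k}; register 4 → {j}; register 5 → {c}. No two conflicting variables share a register.

5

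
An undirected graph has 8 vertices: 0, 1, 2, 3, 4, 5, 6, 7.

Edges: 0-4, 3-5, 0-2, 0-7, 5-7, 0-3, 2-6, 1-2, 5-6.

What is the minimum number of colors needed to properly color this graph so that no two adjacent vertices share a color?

The cycle 5-3-0-2-6-5 has odd length 5, so it cannot be 2-colored; at least 3 colors are needed.
3 colors suffice: 0=red, 1=red, 2=blue, 3=blue, 4=blue, 5=red, 6=green, 7=blue. Every edge joins two different colors.

3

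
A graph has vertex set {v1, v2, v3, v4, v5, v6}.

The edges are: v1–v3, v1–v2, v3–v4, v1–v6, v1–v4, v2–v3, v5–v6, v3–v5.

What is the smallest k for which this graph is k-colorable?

v1, v3, v4 are pairwise adjacent, so at least 3 colors are needed.
3 colors suffice: color red → {v1, v5}; color blue → {v3, v6}; color green → {v2, v4}. Every edge joins two different colors.

3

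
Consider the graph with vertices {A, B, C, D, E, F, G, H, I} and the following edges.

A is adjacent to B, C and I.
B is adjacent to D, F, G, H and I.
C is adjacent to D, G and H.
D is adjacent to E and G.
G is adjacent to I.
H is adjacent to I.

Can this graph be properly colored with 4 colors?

Yes

The chromatic number is 3. B, H, I form a triangle, so at least 3 colors are needed.
A valid assignment using 3 colors: A=green, B=red, C=red, D=blue, E=red, F=blue, G=green, H=green, I=blue.
Since 4 ≥ 3, a proper 4-coloring certainly exists.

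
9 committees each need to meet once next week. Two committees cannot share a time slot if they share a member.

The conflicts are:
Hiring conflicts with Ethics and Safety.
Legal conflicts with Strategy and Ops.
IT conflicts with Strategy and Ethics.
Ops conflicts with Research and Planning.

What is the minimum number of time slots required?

2

Ops and Research conflict, so at least 2 time slots are needed.
2 time slots suffice: time slot 1 → {Strategy, Ops, Ethics, Safety}; time slot 2 → {Hiring, Legal, IT, Research, Planning}. Each listed conflict is separated.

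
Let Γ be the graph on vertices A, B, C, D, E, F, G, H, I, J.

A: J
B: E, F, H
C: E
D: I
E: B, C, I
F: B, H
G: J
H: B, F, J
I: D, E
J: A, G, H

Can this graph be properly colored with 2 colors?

No

B, F, H are mutually adjacent, so at least 3 colors are needed.
So 2 colors are not enough.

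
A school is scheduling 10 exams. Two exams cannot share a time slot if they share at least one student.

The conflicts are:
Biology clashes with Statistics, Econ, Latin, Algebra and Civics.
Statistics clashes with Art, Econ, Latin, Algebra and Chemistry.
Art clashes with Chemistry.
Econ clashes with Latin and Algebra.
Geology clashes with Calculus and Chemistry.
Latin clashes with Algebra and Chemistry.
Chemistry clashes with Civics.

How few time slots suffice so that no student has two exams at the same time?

5

Biology, Statistics, Econ, Latin, Algebra all conflict with each other, so at least 5 time slots are needed.
5 time slots suffice: time slot 1 → {Statistics, Geology, Civics}; time slot 2 → {Biology, Calculus, Chemistry}; time slot 3 → {Art, Latin}; time slot 4 → {Algebra}; time slot 5 → {Econ}. Each listed conflict is separated.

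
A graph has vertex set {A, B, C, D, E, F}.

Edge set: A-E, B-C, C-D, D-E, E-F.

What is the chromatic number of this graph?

2

A and E are adjacent, so at least 2 colors are needed.
2 colors suffice: A=2, B=2, C=1, D=2, E=1, F=2. No two adjacent vertices share a color.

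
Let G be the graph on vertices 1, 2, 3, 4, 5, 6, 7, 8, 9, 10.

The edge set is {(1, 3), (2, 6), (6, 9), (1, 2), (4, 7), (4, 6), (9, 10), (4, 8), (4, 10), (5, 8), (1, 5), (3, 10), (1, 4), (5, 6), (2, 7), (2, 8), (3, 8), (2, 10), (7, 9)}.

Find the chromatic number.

4 and 6 are adjacent, so at least 2 colors are needed.
2 colors suffice: color a → {2, 3, 4, 5, 9}; color b → {1, 6, 7, 8, 10}. Each edge has distinct colors on its endpoints.

2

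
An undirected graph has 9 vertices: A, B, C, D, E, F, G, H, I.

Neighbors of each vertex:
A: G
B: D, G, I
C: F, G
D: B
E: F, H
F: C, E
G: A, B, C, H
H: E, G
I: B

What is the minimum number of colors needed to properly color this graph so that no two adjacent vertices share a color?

3

The cycle C-F-E-H-G-C has odd length 5, so it cannot be 2-colored; at least 3 colors are needed.
3 colors suffice: A=2, B=2, C=3, D=1, E=1, F=2, G=1, H=2, I=1. No two adjacent vertices share a color.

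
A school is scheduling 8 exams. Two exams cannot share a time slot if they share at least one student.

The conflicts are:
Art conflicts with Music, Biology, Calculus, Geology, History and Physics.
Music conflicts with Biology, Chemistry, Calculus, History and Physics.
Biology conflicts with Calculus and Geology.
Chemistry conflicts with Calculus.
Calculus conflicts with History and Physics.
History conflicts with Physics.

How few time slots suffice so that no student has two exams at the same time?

5

Art, Music, Calculus, History, Physics pairwise conflict, so at least 5 time slots are needed.
Using 5 time slots: Art=2, Music=1, Biology=4, Chemistry=2, Calculus=3, Geology=1, History=5, Physics=4. Each listed conflict is separated.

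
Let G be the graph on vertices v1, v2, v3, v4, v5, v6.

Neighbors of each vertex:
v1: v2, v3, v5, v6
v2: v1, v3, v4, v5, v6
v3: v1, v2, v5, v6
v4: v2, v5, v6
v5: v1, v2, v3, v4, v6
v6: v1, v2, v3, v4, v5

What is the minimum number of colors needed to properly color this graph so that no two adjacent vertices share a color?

5

v1, v2, v3, v5, v6 are mutually adjacent (a clique of size 5), so at least 5 colors are needed.
One proper 5-coloring: v1=yellow, v2=green, v3=purple, v4=yellow, v5=blue, v6=red. Each edge has distinct colors on its endpoints.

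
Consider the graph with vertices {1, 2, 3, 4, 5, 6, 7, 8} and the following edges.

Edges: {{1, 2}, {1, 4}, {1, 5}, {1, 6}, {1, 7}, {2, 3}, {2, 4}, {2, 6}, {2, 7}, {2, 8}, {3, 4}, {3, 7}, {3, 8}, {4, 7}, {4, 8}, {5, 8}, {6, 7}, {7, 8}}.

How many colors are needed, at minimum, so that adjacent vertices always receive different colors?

5

2, 3, 4, 7, 8 are mutually adjacent (a clique of size 5), so at least 5 colors are needed.
5 colors suffice: 1=green, 2=red, 3=purple, 4=yellow, 5=red, 6=yellow, 7=blue, 8=green. Each edge has distinct colors on its endpoints.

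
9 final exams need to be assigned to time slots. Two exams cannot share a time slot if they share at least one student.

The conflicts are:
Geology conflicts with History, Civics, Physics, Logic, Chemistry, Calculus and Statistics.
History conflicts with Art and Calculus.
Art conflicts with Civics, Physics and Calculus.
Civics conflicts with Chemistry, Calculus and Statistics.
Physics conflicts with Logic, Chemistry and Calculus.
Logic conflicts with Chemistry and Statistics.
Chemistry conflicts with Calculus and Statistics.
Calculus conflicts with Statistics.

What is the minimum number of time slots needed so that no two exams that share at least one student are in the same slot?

5

Geology, Civics, Chemistry, Calculus, Statistics all conflict with each other, so at least 5 time slots are needed.
5 time slots suffice: Geology=1, History=3, Art=1, Civics=4, Physics=4, Logic=2, Chemistry=3, Calculus=2, Statistics=5. Each listed conflict is separated.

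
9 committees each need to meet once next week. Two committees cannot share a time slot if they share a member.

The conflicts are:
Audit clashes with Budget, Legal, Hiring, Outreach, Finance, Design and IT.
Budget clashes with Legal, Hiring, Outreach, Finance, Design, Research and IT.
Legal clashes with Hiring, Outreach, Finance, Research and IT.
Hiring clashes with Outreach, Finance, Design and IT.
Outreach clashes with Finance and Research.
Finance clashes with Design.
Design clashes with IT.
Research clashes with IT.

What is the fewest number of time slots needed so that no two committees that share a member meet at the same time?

6

Audit, Budget, Legal, Hiring, Outreach, Finance all conflict with each other, so at least 6 time slots are needed.
6 time slots suffice: time slot 1 → {Budget}; time slot 2 → {Legal, Design}; time slot 3 → {Audit, Research}; time slot 4 → {Hiring}; time slot 5 → {Outreach, IT}; time slot 6 → {Finance}. No two conflicting committees share a time slot.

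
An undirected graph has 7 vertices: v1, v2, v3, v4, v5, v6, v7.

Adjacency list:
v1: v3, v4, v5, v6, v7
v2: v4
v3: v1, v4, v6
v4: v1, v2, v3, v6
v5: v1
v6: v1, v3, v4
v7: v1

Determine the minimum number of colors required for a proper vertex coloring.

4

v1, v3, v4, v6 form a clique, so at least 4 colors are needed.
4 colors suffice: color red → {v1, v2}; color blue → {v4, v5, v7}; color green → {v3}; color yellow → {v6}. No two adjacent vertices share a color.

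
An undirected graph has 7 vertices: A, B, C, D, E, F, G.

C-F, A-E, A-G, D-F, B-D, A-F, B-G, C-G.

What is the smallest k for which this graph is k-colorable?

The cycle B-G-A-F-D-B has odd length 5, so it cannot be 2-colored; at least 3 colors are needed.
A valid assignment using 3 colors: A=1, B=1, C=1, D=3, E=2, F=2, G=2. No two adjacent vertices share a color.

3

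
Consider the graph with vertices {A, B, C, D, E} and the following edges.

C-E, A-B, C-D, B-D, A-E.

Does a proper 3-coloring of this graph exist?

Yes

The chromatic number is 3. The cycle D-B-A-E-C-D has odd length 5, so it cannot be 2-colored; at least 3 colors are needed.
3 colors suffice: color 1 → {A, C}; color 2 → {B, E}; color 3 → {D}.
That is already a proper 3-coloring.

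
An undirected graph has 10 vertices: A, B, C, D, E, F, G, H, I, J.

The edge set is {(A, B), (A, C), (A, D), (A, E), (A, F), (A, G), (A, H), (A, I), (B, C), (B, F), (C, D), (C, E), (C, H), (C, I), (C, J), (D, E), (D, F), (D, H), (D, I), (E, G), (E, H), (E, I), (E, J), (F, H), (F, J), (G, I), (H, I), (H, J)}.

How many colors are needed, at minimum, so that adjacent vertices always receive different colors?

A, C, D, E, H, I are pairwise adjacent (a clique of size 6), so at least 6 colors are needed.
6 colors suffice: A=1, B=3, C=2, D=5, E=4, F=2, G=2, H=3, I=6, J=1. Every edge joins two different colors.

6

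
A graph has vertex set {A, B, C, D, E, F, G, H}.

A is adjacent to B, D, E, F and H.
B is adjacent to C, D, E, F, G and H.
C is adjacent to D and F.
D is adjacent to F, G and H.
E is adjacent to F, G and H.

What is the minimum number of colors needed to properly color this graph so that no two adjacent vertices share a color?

A, B, D, H form a clique, so at least 4 colors are needed.
4 colors suffice: color 1 → {B}; color 2 → {D, E}; color 3 → {A, C, G}; color 4 → {F, H}. Every edge joins two different colors.

4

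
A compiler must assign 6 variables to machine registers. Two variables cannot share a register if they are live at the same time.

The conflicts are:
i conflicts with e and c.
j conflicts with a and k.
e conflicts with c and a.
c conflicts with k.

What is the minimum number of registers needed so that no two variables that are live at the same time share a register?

3

i, e, c all conflict with each other, so at least 3 registers are needed.
3 registers suffice: i=3, j=3, e=2, c=1, a=1, k=2. No two conflicting variables share a register.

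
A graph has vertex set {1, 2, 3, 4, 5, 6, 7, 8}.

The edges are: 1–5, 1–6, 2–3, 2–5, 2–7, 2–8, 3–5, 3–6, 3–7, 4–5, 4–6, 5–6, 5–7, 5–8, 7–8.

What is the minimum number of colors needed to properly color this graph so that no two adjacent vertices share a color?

4

2, 3, 5, 7 form a clique, so at least 4 colors are needed.
4 colors suffice: color a → {5}; color b → {1, 3, 4, 8}; color c → {2, 6}; color d → {7}. Every edge joins two different colors.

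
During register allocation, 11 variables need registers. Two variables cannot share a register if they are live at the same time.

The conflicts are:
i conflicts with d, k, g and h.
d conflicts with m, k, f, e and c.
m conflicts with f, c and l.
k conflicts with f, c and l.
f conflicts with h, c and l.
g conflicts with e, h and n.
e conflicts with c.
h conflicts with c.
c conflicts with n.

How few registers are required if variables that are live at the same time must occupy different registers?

4

d, k, f, c all conflict with each other, so at least 4 registers are needed.
4 registers suffice: register 1 → {g, c, l}; register 2 → {d, h, n}; register 3 → {i, f, e}; register 4 → {m, k}. Every pair that conflicts lands in different registers.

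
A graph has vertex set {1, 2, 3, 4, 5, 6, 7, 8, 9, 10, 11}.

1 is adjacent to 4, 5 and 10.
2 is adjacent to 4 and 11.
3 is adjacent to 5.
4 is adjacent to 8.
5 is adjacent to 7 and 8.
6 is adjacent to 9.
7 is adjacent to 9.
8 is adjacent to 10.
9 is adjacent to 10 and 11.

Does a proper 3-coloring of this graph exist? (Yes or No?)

Yes

The chromatic number is 3. The cycle 9-7-5-8-10-9 has odd length 5, so it cannot be 2-colored; at least 3 colors are needed.
One proper 3-coloring: 1=c, 2=c, 3=b, 4=a, 5=a, 6=b, 7=b, 8=c, 9=a, 10=b, 11=b.
That is already a proper 3-coloring.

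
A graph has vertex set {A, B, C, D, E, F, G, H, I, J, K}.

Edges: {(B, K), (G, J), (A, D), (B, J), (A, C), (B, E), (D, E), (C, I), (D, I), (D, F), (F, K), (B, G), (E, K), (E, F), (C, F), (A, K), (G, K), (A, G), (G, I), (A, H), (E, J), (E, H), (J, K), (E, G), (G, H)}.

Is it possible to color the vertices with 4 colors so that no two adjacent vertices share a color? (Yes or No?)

B, E, G, J, K form a clique, so at least 5 colors are needed.
So 4 colors are not enough.

No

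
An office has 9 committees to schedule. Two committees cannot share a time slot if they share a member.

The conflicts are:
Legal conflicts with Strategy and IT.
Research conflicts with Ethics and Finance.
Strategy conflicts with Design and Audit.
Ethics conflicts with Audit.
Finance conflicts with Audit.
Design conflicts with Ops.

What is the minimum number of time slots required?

Strategy and Design conflict, so at least 2 time slots are needed.
2 time slots suffice: time slot 1 → {Strategy, Ethics, Finance, Ops, IT}; time slot 2 → {Legal, Research, Design, Audit}. No two conflicting committees share a time slot.

2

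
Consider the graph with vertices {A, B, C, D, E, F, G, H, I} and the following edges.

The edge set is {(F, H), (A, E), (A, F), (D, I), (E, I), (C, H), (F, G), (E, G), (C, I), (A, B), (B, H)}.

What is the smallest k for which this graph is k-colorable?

2

E and G are adjacent, so at least 2 colors are needed.
2 colors suffice: color 1 → {A, G, H, I}; color 2 → {B, C, D, E, F}. Each edge has distinct colors on its endpoints.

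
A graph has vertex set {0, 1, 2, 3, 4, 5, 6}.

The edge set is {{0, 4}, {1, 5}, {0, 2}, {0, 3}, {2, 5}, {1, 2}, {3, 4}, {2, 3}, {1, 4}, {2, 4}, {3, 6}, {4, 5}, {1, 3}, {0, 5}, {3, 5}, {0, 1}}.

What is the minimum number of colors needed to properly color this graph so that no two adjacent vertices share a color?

6

0, 1, 2, 3, 4, 5 are mutually adjacent (a clique of size 6), so at least 6 colors are needed.
A valid assignment using 6 colors: 0=blue, 1=green, 2=orange, 3=red, 4=purple, 5=yellow, 6=blue. No two adjacent vertices share a color.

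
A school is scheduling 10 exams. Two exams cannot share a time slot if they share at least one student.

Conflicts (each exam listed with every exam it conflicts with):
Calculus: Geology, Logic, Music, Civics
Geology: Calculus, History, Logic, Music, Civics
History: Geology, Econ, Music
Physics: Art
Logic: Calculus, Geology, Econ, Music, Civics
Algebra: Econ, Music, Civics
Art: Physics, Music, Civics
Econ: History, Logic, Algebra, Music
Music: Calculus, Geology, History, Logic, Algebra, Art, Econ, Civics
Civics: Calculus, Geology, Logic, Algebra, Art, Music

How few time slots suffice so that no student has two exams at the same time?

Calculus, Geology, Logic, Music, Civics pairwise conflict, so at least 5 time slots are needed.
5 time slots suffice: time slot 1 → {Physics, Music}; time slot 2 → {Econ, Civics}; time slot 3 → {Geology, Algebra, Art}; time slot 4 → {History, Logic}; time slot 5 → {Calculus}. Every pair that conflicts lands in different time slots.

5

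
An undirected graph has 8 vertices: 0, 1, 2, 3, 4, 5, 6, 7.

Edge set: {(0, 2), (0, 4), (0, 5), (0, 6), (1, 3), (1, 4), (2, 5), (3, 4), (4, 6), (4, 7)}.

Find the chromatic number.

3

0, 2, 5 are mutually adjacent, so at least 3 colors are needed.
3 colors suffice: color a → {2, 4}; color b → {0, 3, 7}; color c → {1, 5, 6}. Each edge has distinct colors on its endpoints.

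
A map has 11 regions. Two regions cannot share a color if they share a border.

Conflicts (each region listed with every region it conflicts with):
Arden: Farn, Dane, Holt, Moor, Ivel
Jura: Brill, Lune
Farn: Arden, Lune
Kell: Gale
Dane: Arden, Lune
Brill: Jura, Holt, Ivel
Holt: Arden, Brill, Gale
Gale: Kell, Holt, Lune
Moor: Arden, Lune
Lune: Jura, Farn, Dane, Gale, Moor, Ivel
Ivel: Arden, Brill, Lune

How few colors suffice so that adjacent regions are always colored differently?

3

The cycle Arden-Moor-Lune-Gale-Holt-Arden has odd length 5, so it cannot be 2-colored; at least 3 colors are needed.
3 colors suffice: color 1 → {Arden, Kell, Brill, Lune}; color 2 → {Jura, Farn, Dane, Holt, Moor, Ivel}; color 3 → {Gale}. Each listed conflict is separated.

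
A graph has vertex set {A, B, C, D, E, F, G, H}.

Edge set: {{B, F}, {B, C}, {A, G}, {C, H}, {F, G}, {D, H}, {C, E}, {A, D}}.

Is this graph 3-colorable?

The chromatic number is 3. The cycle D-H-C-B-F-G-A-D has odd length 7, so it cannot be 2-colored; at least 3 colors are needed.
3 colors suffice: A=blue, B=blue, C=red, D=red, E=blue, F=green, G=red, H=blue.
That is already a proper 3-coloring.

Yes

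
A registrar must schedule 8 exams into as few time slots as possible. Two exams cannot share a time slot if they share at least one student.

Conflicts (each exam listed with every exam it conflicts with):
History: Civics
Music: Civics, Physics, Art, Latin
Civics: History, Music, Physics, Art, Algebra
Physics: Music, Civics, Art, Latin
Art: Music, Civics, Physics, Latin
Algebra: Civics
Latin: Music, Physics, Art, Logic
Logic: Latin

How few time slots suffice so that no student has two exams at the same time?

4

Music, Civics, Physics, Art are mutually in conflict, so at least 4 time slots are needed.
Using 4 time slots: History=2, Music=3, Civics=1, Physics=2, Art=4, Algebra=2, Latin=1, Logic=2. Every pair that conflicts lands in different time slots.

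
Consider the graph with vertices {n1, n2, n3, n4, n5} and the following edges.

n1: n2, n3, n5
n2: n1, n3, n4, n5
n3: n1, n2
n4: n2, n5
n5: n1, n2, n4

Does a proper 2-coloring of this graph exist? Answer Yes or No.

No

n2, n4, n5 form a triangle, so at least 3 colors are needed.
So 2 colors are not enough.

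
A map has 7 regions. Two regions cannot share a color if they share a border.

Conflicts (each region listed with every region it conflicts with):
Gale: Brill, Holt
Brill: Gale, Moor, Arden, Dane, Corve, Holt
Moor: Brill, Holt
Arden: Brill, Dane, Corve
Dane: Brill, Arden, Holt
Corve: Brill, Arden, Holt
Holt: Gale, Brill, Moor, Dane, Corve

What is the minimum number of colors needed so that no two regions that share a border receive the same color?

Brill, Arden, Corve are mutually in conflict, so at least 3 colors are needed.
One proper 3-coloring: Gale=3, Brill=1, Moor=3, Arden=2, Dane=3, Corve=3, Holt=2. Each listed conflict is separated.

3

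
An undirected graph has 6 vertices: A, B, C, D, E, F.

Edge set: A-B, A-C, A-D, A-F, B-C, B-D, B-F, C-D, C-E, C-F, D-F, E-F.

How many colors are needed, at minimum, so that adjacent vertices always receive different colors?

A, B, C, D, F are pairwise adjacent (a clique of size 5), so at least 5 colors are needed.
5 colors suffice: color 1 → {F}; color 2 → {C}; color 3 → {A, E}; color 4 → {B}; color 5 → {D}. No two adjacent vertices share a color.

5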